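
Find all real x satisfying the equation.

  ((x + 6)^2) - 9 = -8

Step 1. [((x + 6)^2) - 9 = -8] the outer -9 inverts by adding 9 ⇒ sub: (x + 6)^2 = 1.
Step 2. [(x + 6)^2 = 1] √ both sides: 1 ≥ 0 gives two branches, so sqrt: x + 6 = 1 or -1.
Step 3. [x + 6 = 1 or -1] 6 comes off first (subtract 6) ⇒ sub: x = -5 or -7.

Answer: x ∈ {-7, -5}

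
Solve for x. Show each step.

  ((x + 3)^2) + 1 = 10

Step 1. [((x + 3)^2) + 1 = 10] 1 comes off first (subtract 1), so sub: (x + 3)^2 = 9.
Step 2. [(x + 3)^2 = 9] √ both sides: 9 ≥ 0 gives two branches. So sqrt: x + 3 = 3 or -3.
Step 3. [x + 3 = 3 or -3] subtract 3: x sits inside (… + 3) ⇒ sub: x = 0 or -6.

Answer: x ∈ {-6, 0}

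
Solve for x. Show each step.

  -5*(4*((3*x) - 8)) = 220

Step 1. [-5*(4*((3*x) - 8)) = 220] -5 out front; divide by -5. So div: 4*((3*x) - 8) = -44.
Step 2. [4*((3*x) - 8) = -44] divide by the outer 4, so div: (3*x) - 8 = -11.
Step 3. [(3*x) - 8 = -11] -8 is outermost — add 8 both sides ⇒ sub: 3*x = -3.
Step 4. [3*x = -3] 3·(inner) — divide through by 3. So div: x = -1.

Answer: x ∈ {-1}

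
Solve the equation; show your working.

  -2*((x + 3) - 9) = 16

Step 1. [-2*((x + 3) - 9) = 16] LHS = -2·(…); ÷-2 both sides, so div: (x + 3) - 9 = -8.
Step 2. [(x + 3) - 9 = -8] -9 is outermost — add 9 both sides, so sub: x + 3 = 1.
Step 3. [x + 3 = 1] subtract 3: x sits inside (… + 3). So sub: x = -2.

Answer: x ∈ {-2}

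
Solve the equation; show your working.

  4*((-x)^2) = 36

Step 1. [4*((-x)^2) = 36] leading coefficient 4: divide by 4, so div: (-x)^2 = 9.
Step 2. [(-x)^2 = 9] LHS squared, RHS 9 ≥ 0: apply √ (±), so sqrt: -x = 3 or -3.
Step 3. [-x = 3 or -3] flip signs both sides ⇒ neg: x = -3 or 3.

Answer: x ∈ {-3, 3}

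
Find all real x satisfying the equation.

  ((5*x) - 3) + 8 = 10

Step 1. [((5*x) - 3) + 8 = 10] subtract 8: x sits inside (… + 8), so sub: (5*x) - 3 = 2.
Step 2. [(5*x) - 3 = 2] peel the -3: add 3 from each side, so sub: 5*x = 5.
Step 3. [5*x = 5] divide by the outer 5 ⇒ div: x = 1.

Answer: x ∈ {1}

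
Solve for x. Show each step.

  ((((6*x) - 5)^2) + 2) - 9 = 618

Step 1. [((((6*x) - 5)^2) + 2) - 9 = 618] the outer -9 inverts by adding 9. So sub: (((6*x) - 5)^2) + 2 = 627.
Step 2. [(((6*x) - 5)^2) + 2 = 627] peel the +2: subtract 2 from each side. So sub: ((6*x) - 5)^2 = 625.
Step 3. [((6*x) - 5)^2 = 625] LHS squared, RHS 625 ≥ 0: apply √ (±). So sqrt: (6*x) - 5 = 25 or -25.
Step 4. [(6*x) - 5 = 25 or -25] peel the -5: add 5 from each side. So sub: 6*x = 30 or -20.
Step 5. [6*x = 30 or -20] 6·(inner) — divide through by 6, so div: x = 5 or -10/3.

Answer: x ∈ {-10/3, 5}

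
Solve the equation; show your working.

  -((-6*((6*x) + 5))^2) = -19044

Step 1. [-((-6*((6*x) + 5))^2) = -19044] LHS negated; negate both sides ⇒ neg: (-6*((6*x) + 5))^2 = 19044.
Step 2. [(-6*((6*x) + 5))^2 = 19044] √ both sides: 19044 ≥ 0 gives two branches, so sqrt: -6*((6*x) + 5) = 138 or -138.
Step 3. [-6*((6*x) + 5) = 138 or -138] LHS = -6·(…); ÷-6 both sides ⇒ div: (6*x) + 5 = -23 or 23.
Step 4. [(6*x) + 5 = -23 or 23] 5 comes off first (subtract 5), so sub: 6*x = -28 or 18.
Step 5. [6*x = -28 or 18] divide by the outer 6, so div: x = -14/3 or 3.

Answer: x ∈ {-14/3, 3}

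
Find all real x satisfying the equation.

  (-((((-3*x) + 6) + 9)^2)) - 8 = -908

Step 1. [(-((((-3*x) + 6) + 9)^2)) - 8 = -908] -8 is outermost — add 8 both sides ⇒ sub: -((((-3*x) + 6) + 9)^2) = -900.
Step 2. [-((((-3*x) + 6) + 9)^2) = -900] LHS negated; negate both sides, so neg: (((-3*x) + 6) + 9)^2 = 900.
Step 3. [(((-3*x) + 6) + 9)^2 = 900] √ both sides: 900 ≥ 0 gives two branches. So sqrt: ((-3*x) + 6) + 9 = 30 or -30.
Step 4. [((-3*x) + 6) + 9 = 30 or -30] +9 is outermost — subtract 9 both sides. So sub: (-3*x) + 6 = 21 or -39.
Step 5. [(-3*x) + 6 = 21 or -39] -3 | LHS and -3 | 21 or -39: pull -3 out. So factor: x - 2 = -7 or 13.
Step 6. [x - 2 = -7 or 13] 2 comes off first (add 2), so sub: x = -5 or 15.

Answer: x ∈ {-5, 15}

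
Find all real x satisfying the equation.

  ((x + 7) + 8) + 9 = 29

Step 1. [((x + 7) + 8) + 9 = 29] subtract 9: x sits inside (… + 9), so sub: (x + 7) + 8 = 20.
Step 2. [(x + 7) + 8 = 20] the outer +8 inverts by subtracting 8. So sub: x + 7 = 12.
Step 3. [x + 7 = 12] subtract 7: x sits inside (… + 7), so sub: x = 5.

Answer: x ∈ {5}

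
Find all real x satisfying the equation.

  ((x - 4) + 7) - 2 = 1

Step 1. [((x - 4) + 7) - 2 = 1] add 2: x sits inside (… - 2). So sub: (x - 4) + 7 = 3.
Step 2. [(x - 4) + 7 = 3] +7 is outermost — subtract 7 both sides, so sub: x - 4 = -4.
Step 3. [x - 4 = -4] -4 is outermost — add 4 both sides. So sub: x = 0.

Answer: x ∈ {0}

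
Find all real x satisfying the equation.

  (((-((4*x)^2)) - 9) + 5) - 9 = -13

Step 1. [(((-((4*x)^2)) - 9) + 5) - 9 = -13] peel the -9: add 9 from each side ⇒ sub: ((-((4*x)^2)) - 9) + 5 = -4.
Step 2. [((-((4*x)^2)) - 9) + 5 = -4] the outer +5 inverts by subtracting 5. So sub: (-((4*x)^2)) - 9 = -9.
Step 3. [(-((4*x)^2)) - 9 = -9] -9 is outermost — add 9 both sides, so sub: -((4*x)^2) = 0.
Step 4. [-((4*x)^2) = 0] LHS negated; negate both sides. So neg: (4*x)^2 = 0.
Step 5. [(4*x)^2 = 0] LHS squared, RHS 0 ≥ 0: apply √ (±). So sqrt: 4*x = 0.
Step 6. [4*x = 0] 4 out front; divide by 4. So div: x = 0.

Answer: x ∈ {0}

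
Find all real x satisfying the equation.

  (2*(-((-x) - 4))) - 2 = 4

Step 1. [(2*(-((-x) - 4))) - 2 = 4] peel the -2: add 2 from each side, so sub: 2*(-((-x) - 4)) = 6.
Step 2. [2*(-((-x) - 4)) = 6] divide by the outer 2, so div: -((-x) - 4) = 3.
Step 3. [-((-x) - 4) = 3] leading − — multiply by −1 ⇒ neg: (-x) - 4 = -3.
Step 4. [(-x) - 4 = -3] -4 is outermost — add 4 both sides. So sub: -x = 1.
Step 5. [-x = 1] flip signs both sides, so neg: x = -1.

Answer: x ∈ {-1}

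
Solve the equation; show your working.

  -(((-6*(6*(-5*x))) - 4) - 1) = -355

Step 1. [-(((-6*(6*(-5*x))) - 4) - 1) = -355] LHS negated; negate both sides ⇒ neg: ((-6*(6*(-5*x))) - 4) - 1 = 355.
Step 2. [((-6*(6*(-5*x))) - 4) - 1 = 355] peel the -1: add 1 from each side ⇒ sub: (-6*(6*(-5*x))) - 4 = 356.
Step 3. [(-6*(6*(-5*x))) - 4 = 356] -4 is outermost — add 4 both sides, so sub: -6*(6*(-5*x)) = 360.
Step 4. [-6*(6*(-5*x)) = 360] divide by the outer -6 ⇒ div: 6*(-5*x) = -60.
Step 5. [6*(-5*x) = -60] 6 out front; divide by 6 ⇒ div: -5*x = -10.
Step 6. [-5*x = -10] -5 out front; divide by -5 ⇒ div: x = 2.

Answer: x ∈ {2}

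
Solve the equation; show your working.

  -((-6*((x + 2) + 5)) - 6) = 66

Step 1. [-((-6*((x + 2) + 5)) - 6) = 66] leading − — multiply by −1 ⇒ neg: (-6*((x + 2) + 5)) - 6 = -66.
Step 2. [(-6*((x + 2) + 5)) - 6 = -66] add 6: x sits inside (… - 6) ⇒ sub: -6*((x + 2) + 5) = -60.
Step 3. [-6*((x + 2) + 5) = -60] divide by the outer -6 ⇒ div: (x + 2) + 5 = 10.
Step 4. [(x + 2) + 5 = 10] 5 comes off first (subtract 5), so sub: x + 2 = 5.
Step 5. [x + 2 = 5] the outer +2 inverts by subtracting 2 ⇒ sub: x = 3.

Answer: x ∈ {3}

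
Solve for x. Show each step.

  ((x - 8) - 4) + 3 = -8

Step 1. [((x - 8) - 4) + 3 = -8] subtract 3: x sits inside (… + 3), so sub: (x - 8) - 4 = -11.
Step 2. [(x - 8) - 4 = -11] peel the -4: add 4 from each side, so sub: x - 8 = -7.
Step 3. [x - 8 = -7] peel the -8: add 8 from each side, so sub: x = 1.

Answer: x ∈ {1}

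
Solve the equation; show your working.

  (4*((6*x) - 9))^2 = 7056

Step 1. [(4*((6*x) - 9))^2 = 7056] LHS squared, RHS 7056 ≥ 0: apply √ (±), so sqrt: 4*((6*x) - 9) = 84 or -84.
Step 2. [4*((6*x) - 9) = 84 or -84] 4·(inner) — divide through by 4, so div: (6*x) - 9 = 21 or -21.
Step 3. [(6*x) - 9 = 21 or -21] the outer -9 inverts by adding 9. So sub: 6*x = 30 or -12.
Step 4. [6*x = 30 or -12] 6 out front; divide by 6. So div: x = 5 or -2.

Answer: x ∈ {-2, 5}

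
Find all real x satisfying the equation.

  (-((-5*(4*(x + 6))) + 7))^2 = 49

Step 1. [(-((-5*(4*(x + 6))) + 7))^2 = 49] √ both sides: 49 ≥ 0 gives two branches, so sqrt: -((-5*(4*(x + 6))) + 7) = 7 or -7.
Step 2. [-((-5*(4*(x + 6))) + 7) = 7 or -7] LHS negated; negate both sides ⇒ neg: (-5*(4*(x + 6))) + 7 = -7 or 7.
Step 3. [(-5*(4*(x + 6))) + 7 = -7 or 7] subtract 7: x sits inside (… + 7) ⇒ sub: -5*(4*(x + 6)) = -14 or 0.
Step 4. [-5*(4*(x + 6)) = -14 or 0] leading coefficient -5: divide by -5. So div: 4*(x + 6) = 14/5 or 0.
Step 5. [4*(x + 6) = 14/5 or 0] divide by the outer 4, so div: x + 6 = 7/10 or 0.
Step 6. [x + 6 = 7/10 or 0] peel the +6: subtract 6 from each side. So sub: x = -53/10 or -6.

Answer: x ∈ {-6, -53/10}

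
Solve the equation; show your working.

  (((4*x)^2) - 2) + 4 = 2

Step 1. [(((4*x)^2) - 2) + 4 = 2] 4 comes off first (subtract 4) ⇒ sub: ((4*x)^2) - 2 = -2.
Step 2. [((4*x)^2) - 2 = -2] -2 is outermost — add 2 both sides, so sub: (4*x)^2 = 0.
Step 3. [(4*x)^2 = 0] LHS squared, RHS 0 ≥ 0: apply √ (±), so sqrt: 4*x = 0.
Step 4. [4*x = 0] 4 out front; divide by 4 ⇒ div: x = 0.

Answer: x ∈ {0}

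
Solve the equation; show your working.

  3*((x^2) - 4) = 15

Step 1. [3*((x^2) - 4) = 15] divide by the outer 3. So div: (x^2) - 4 = 5.
Step 2. [(x^2) - 4 = 5] peel the -4: add 4 from each side, so sub: x^2 = 9.
Step 3. [x^2 = 9] LHS squared, RHS 9 ≥ 0: apply √ (±). So sqrt: x = 3 or -3.

Answer: x ∈ {-3, 3}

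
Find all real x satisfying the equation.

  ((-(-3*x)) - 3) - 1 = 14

Step 1. [((-(-3*x)) - 3) - 1 = 14] -1 is outermost — add 1 both sides, so sub: (-(-3*x)) - 3 = 15.
Step 2. [(-(-3*x)) - 3 = 15] peel the -3: add 3 from each side. So sub: -(-3*x) = 18.
Step 3. [-(-3*x) = 18] flip signs both sides, so neg: -3*x = -18.
Step 4. [-3*x = -18] leading coefficient -3: divide by -3. So div: x = 6.

Answer: x ∈ {6}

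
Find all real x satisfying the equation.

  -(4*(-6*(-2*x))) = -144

Step 1. [-(4*(-6*(-2*x))) = -144] LHS negated; negate both sides ⇒ neg: 4*(-6*(-2*x)) = 144.
Step 2. [4*(-6*(-2*x)) = 144] 4 out front; divide by 4 ⇒ div: -6*(-2*x) = 36.
Step 3. [-6*(-2*x) = 36] leading coefficient -6: divide by -6 ⇒ div: -2*x = -6.
Step 4. [-2*x = -6] -2 out front; divide by -2, so div: x = 3.

Answer: x ∈ {3}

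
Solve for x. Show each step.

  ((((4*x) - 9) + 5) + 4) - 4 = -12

Step 1. [((((4*x) - 9) + 5) + 4) - 4 = -12] -4 is outermost — add 4 both sides ⇒ sub: (((4*x) - 9) + 5) + 4 = -8.
Step 2. [(((4*x) - 9) + 5) + 4 = -8] 4 comes off first (subtract 4). So sub: ((4*x) - 9) + 5 = -12.
Step 3. [((4*x) - 9) + 5 = -12] peel the +5: subtract 5 from each side, so sub: (4*x) - 9 = -17.
Step 4. [(4*x) - 9 = -17] add 9: x sits inside (… - 9). So sub: 4*x = -8.
Step 5. [4*x = -8] 4 out front; divide by 4 ⇒ div: x = -2.

Answer: x ∈ {-2}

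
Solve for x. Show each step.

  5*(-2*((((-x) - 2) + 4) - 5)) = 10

Step 1. [5*(-2*((((-x) - 2) + 4) - 5)) = 10] 5 out front; divide by 5. So div: -2*((((-x) - 2) + 4) - 5) = 2.
Step 2. [-2*((((-x) - 2) + 4) - 5) = 2] -2 out front; divide by -2. So div: (((-x) - 2) + 4) - 5 = -1.
Step 3. [(((-x) - 2) + 4) - 5 = -1] peel the -5: add 5 from each side. So sub: ((-x) - 2) + 4 = 4.
Step 4. [((-x) - 2) + 4 = 4] 4 comes off first (subtract 4), so sub: (-x) - 2 = 0.
Step 5. [(-x) - 2 = 0] -2 is outermost — add 2 both sides. So sub: -x = 2.
Step 6. [-x = 2] LHS negated; negate both sides. So neg: x = -2.

Answer: x ∈ {-2}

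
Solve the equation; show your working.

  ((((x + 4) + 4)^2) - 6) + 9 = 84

Step 1. [((((x + 4) + 4)^2) - 6) + 9 = 84] the outer +9 inverts by subtracting 9. So sub: (((x + 4) + 4)^2) - 6 = 75.
Step 2. [(((x + 4) + 4)^2) - 6 = 75] add 6: x sits inside (… - 6), so sub: ((x + 4) + 4)^2 = 81.
Step 3. [((x + 4) + 4)^2 = 81] LHS squared, RHS 81 ≥ 0: apply √ (±), so sqrt: (x + 4) + 4 = 9 or -9.
Step 4. [(x + 4) + 4 = 9 or -9] peel the +4: subtract 4 from each side, so sub: x + 4 = 5 or -13.
Step 5. [x + 4 = 5 or -13] peel the +4: subtract 4 from each side, so sub: x = 1 or -17.

Answer: x ∈ {-17, 1}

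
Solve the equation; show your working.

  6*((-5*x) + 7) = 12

Step 1. [6*((-5*x) + 7) = 12] leading coefficient 6: divide by 6. So div: (-5*x) + 7 = 2.
Step 2. [(-5*x) + 7 = 2] subtract 7: x sits inside (… + 7), so sub: -5*x = -5.
Step 3. [-5*x = -5] -5·(inner) — divide through by -5, so div: x = 1.

Answer: x ∈ {1}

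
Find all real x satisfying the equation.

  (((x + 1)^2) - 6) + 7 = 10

Step 1. [(((x + 1)^2) - 6) + 7 = 10] peel the +7: subtract 7 from each side. So sub: ((x + 1)^2) - 6 = 3.
Step 2. [((x + 1)^2) - 6 = 3] -6 is outermost — add 6 both sides, so sub: (x + 1)^2 = 9.
Step 3. [(x + 1)^2 = 9] √ both sides: 9 ≥ 0 gives two branches. So sqrt: x + 1 = 3 or -3.
Step 4. [x + 1 = 3 or -3] 1 comes off first (subtract 1) ⇒ sub: x = 2 or -4.

Answer: x ∈ {-4, 2}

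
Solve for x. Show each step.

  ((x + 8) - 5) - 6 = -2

Step 1. [((x + 8) - 5) - 6 = -2] add 6: x sits inside (… - 6) ⇒ sub: (x + 8) - 5 = 4.
Step 2. [(x + 8) - 5 = 4] the outer -5 inverts by adding 5 ⇒ sub: x + 8 = 9.
Step 3. [x + 8 = 9] peel the +8: subtract 8 from each side ⇒ sub: x = 1.

Answer: x ∈ {1}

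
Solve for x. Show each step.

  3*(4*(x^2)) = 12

Step 1. [3*(4*(x^2)) = 12] leading coefficient 3: divide by 3 ⇒ div: 4*(x^2) = 4.
Step 2. [4*(x^2) = 4] 4 out front; divide by 4, so div: x^2 = 1.
Step 3. [x^2 = 1] √ both sides: 1 ≥ 0 gives two branches. So sqrt: x = 1 or -1.

Answer: x ∈ {-1, 1}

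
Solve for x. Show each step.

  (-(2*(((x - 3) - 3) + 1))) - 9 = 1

Step 1. [(-(2*(((x - 3) - 3) + 1))) - 9 = 1] -9 is outermost — add 9 both sides ⇒ sub: -(2*(((x - 3) - 3) + 1)) = 10.
Step 2. [-(2*(((x - 3) - 3) + 1)) = 10] leading − — multiply by −1. So neg: 2*(((x - 3) - 3) + 1) = -10.
Step 3. [2*(((x - 3) - 3) + 1) = -10] divide by the outer 2 ⇒ div: ((x - 3) - 3) + 1 = -5.
Step 4. [((x - 3) - 3) + 1 = -5] subtract 1: x sits inside (… + 1), so sub: (x - 3) - 3 = -6.
Step 5. [(x - 3) - 3 = -6] 3 comes off first (add 3) ⇒ sub: x - 3 = -3.
Step 6. [x - 3 = -3] peel the -3: add 3 from each side ⇒ sub: x = 0.

Answer: x ∈ {0}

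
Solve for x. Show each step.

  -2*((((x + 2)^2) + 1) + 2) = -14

Step 1. [-2*((((x + 2)^2) + 1) + 2) = -14] leading coefficient -2: divide by -2. So div: (((x + 2)^2) + 1) + 2 = 7.
Step 2. [(((x + 2)^2) + 1) + 2 = 7] +2 is outermost — subtract 2 both sides, so sub: ((x + 2)^2) + 1 = 5.
Step 3. [((x + 2)^2) + 1 = 5] peel the +1: subtract 1 from each side ⇒ sub: (x + 2)^2 = 4.
Step 4. [(x + 2)^2 = 4] √ both sides: 4 ≥ 0 gives two branches ⇒ sqrt: x + 2 = 2 or -2.
Step 5. [x + 2 = 2 or -2] 2 comes off first (subtract 2) ⇒ sub: x = 0 or -4.

Answer: x ∈ {-4, 0}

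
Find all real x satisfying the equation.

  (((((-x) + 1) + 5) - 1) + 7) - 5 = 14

Step 1. [(((((-x) + 1) + 5) - 1) + 7) - 5 = 14] 5 comes off first (add 5). So sub: ((((-x) + 1) + 5) - 1) + 7 = 19.
Step 2. [((((-x) + 1) + 5) - 1) + 7 = 19] the outer +7 inverts by subtracting 7 ⇒ sub: (((-x) + 1) + 5) - 1 = 12.
Step 3. [(((-x) + 1) + 5) - 1 = 12] 1 comes off first (add 1) ⇒ sub: ((-x) + 1) + 5 = 13.
Step 4. [((-x) + 1) + 5 = 13] subtract 5: x sits inside (… + 5). So sub: (-x) + 1 = 8.
Step 5. [(-x) + 1 = 8] subtract 1: x sits inside (… + 1) ⇒ sub: -x = 7.
Step 6. [-x = 7] leading − — multiply by −1 ⇒ neg: x = -7.

Answer: x ∈ {-7}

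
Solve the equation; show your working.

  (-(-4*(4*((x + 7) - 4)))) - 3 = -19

Step 1. [(-(-4*(4*((x + 7) - 4)))) - 3 = -19] the outer -3 inverts by adding 3, so sub: -(-4*(4*((x + 7) - 4))) = -16.
Step 2. [-(-4*(4*((x + 7) - 4))) = -16] LHS negated; negate both sides. So neg: -4*(4*((x + 7) - 4)) = 16.
Step 3. [-4*(4*((x + 7) - 4)) = 16] LHS = -4·(…); ÷-4 both sides ⇒ div: 4*((x + 7) - 4) = -4.
Step 4. [4*((x + 7) - 4) = -4] 4 out front; divide by 4 ⇒ div: (x + 7) - 4 = -1.
Step 5. [(x + 7) - 4 = -1] peel the -4: add 4 from each side ⇒ sub: x + 7 = 3.
Step 6. [x + 7 = 3] +7 is outermost — subtract 7 both sides, so sub: x = -4.

Answer: x ∈ {-4}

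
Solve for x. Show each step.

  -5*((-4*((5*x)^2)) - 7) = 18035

Step 1. [-5*((-4*((5*x)^2)) - 7) = 18035] LHS = -5·(…); ÷-5 both sides. So div: (-4*((5*x)^2)) - 7 = -3607.
Step 2. [(-4*((5*x)^2)) - 7 = -3607] add 7: x sits inside (… - 7), so sub: -4*((5*x)^2) = -3600.
Step 3. [-4*((5*x)^2) = -3600] leading coefficient -4: divide by -4, so div: (5*x)^2 = 900.
Step 4. [(5*x)^2 = 900] LHS squared, RHS 900 ≥ 0: apply √ (±), so sqrt: 5*x = 30 or -30.
Step 5. [5*x = 30 or -30] divide by the outer 5 ⇒ div: x = 6 or -6.

Answer: x ∈ {-6, 6}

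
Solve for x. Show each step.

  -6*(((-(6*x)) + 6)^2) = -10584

Step 1. [-6*(((-(6*x)) + 6)^2) = -10584] LHS = -6·(…); ÷-6 both sides ⇒ div: ((-(6*x)) + 6)^2 = 1764.
Step 2. [((-(6*x)) + 6)^2 = 1764] √ both sides: 1764 ≥ 0 gives two branches. So sqrt: (-(6*x)) + 6 = 42 or -42.
Step 3. [(-(6*x)) + 6 = 42 or -42] subtract 6: x sits inside (… + 6) ⇒ sub: -(6*x) = 36 or -48.
Step 4. [-(6*x) = 36 or -48] leading − — multiply by −1. So neg: 6*x = -36 or 48.
Step 5. [6*x = -36 or 48] 6 out front; divide by 6 ⇒ div: x = -6 or 8.

Answer: x ∈ {-6, 8}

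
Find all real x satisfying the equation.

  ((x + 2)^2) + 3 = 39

Step 1. [((x + 2)^2) + 3 = 39] +3 is outermost — subtract 3 both sides. So sub: (x + 2)^2 = 36.
Step 2. [(x + 2)^2 = 36] √ both sides: 36 ≥ 0 gives two branches, so sqrt: x + 2 = 6 or -6.
Step 3. [x + 2 = 6 or -6] the outer +2 inverts by subtracting 2 ⇒ sub: x = 4 or -8.

Answer: x ∈ {-8, 4}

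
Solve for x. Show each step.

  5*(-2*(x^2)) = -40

Step 1. [5*(-2*(x^2)) = -40] 5 out front; divide by 5, so div: -2*(x^2) = -8.
Step 2. [-2*(x^2) = -8] -2·(inner) — divide through by -2, so div: x^2 = 4.
Step 3. [x^2 = 4] √ both sides: 4 ≥ 0 gives two branches ⇒ sqrt: x = 2 or -2.

Answer: x ∈ {-2, 2}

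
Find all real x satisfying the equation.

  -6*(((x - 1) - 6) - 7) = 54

Step 1. [-6*(((x - 1) - 6) - 7) = 54] leading coefficient -6: divide by -6 ⇒ div: ((x - 1) - 6) - 7 = -9.
Step 2. [((x - 1) - 6) - 7 = -9] the outer -7 inverts by adding 7 ⇒ sub: (x - 1) - 6 = -2.
Step 3. [(x - 1) - 6 = -2] add 6: x sits inside (… - 6), so sub: x - 1 = 4.
Step 4. [x - 1 = 4] add 1: x sits inside (… - 1), so sub: x = 5.

Answer: x ∈ {5}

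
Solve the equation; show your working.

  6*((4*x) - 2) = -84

Step 1. [6*((4*x) - 2) = -84] divide by the outer 6 ⇒ div: (4*x) - 2 = -14.
Step 2. [(4*x) - 2 = -14] the outer -2 inverts by adding 2, so sub: 4*x = -12.
Step 3. [4*x = -12] leading coefficient 4: divide by 4. So div: x = -3.

Answer: x ∈ {-3}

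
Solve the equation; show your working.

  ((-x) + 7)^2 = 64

Step 1. [((-x) + 7)^2 = 64] LHS squared, RHS 64 ≥ 0: apply √ (±), so sqrt: (-x) + 7 = 8 or -8.
Step 2. [(-x) + 7 = 8 or -8] peel the +7: subtract 7 from each side ⇒ sub: -x = 1 or -15.
Step 3. [-x = 1 or -15] LHS negated; negate both sides ⇒ neg: x = -1 or 15.

Answer: x ∈ {-1, 15}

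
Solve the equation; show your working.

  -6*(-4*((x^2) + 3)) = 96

Step 1. [-6*(-4*((x^2) + 3)) = 96] LHS = -6·(…); ÷-6 both sides ⇒ div: -4*((x^2) + 3) = -16.
Step 2. [-4*((x^2) + 3) = -16] divide by the outer -4. So div: (x^2) + 3 = 4.
Step 3. [(x^2) + 3 = 4] the outer +3 inverts by subtracting 3, so sub: x^2 = 1.
Step 4. [x^2 = 1] √ both sides: 1 ≥ 0 gives two branches ⇒ sqrt: x = 1 or -1.

Answer: x ∈ {-1, 1}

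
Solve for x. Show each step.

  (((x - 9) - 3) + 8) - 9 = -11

Step 1. [(((x - 9) - 3) + 8) - 9 = -11] -9 is outermost — add 9 both sides, so sub: ((x - 9) - 3) + 8 = -2.
Step 2. [((x - 9) - 3) + 8 = -2] the outer +8 inverts by subtracting 8, so sub: (x - 9) - 3 = -10.
Step 3. [(x - 9) - 3 = -10] 3 comes off first (add 3), so sub: x - 9 = -7.
Step 4. [x - 9 = -7] the outer -9 inverts by adding 9 ⇒ sub: x = 2.

Answer: x ∈ {2}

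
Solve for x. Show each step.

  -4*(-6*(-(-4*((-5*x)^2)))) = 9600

Step 1. [-4*(-6*(-(-4*((-5*x)^2)))) = 9600] LHS = -4·(…); ÷-4 both sides. So div: -6*(-(-4*((-5*x)^2))) = -2400.
Step 2. [-6*(-(-4*((-5*x)^2))) = -2400] LHS = -6·(…); ÷-6 both sides ⇒ div: -(-4*((-5*x)^2)) = 400.
Step 3. [-(-4*((-5*x)^2)) = 400] leading − — multiply by −1. So neg: -4*((-5*x)^2) = -400.
Step 4. [-4*((-5*x)^2) = -400] LHS = -4·(…); ÷-4 both sides. So div: (-5*x)^2 = 100.
Step 5. [(-5*x)^2 = 100] LHS squared, RHS 100 ≥ 0: apply √ (±) ⇒ sqrt: -5*x = 10 or -10.
Step 6. [-5*x = 10 or -10] divide by the outer -5. So div: x = -2 or 2.

Answer: x ∈ {-2, 2}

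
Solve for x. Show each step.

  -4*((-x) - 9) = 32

Step 1. [-4*((-x) - 9) = 32] divide by the outer -4. So div: (-x) - 9 = -8.
Step 2. [(-x) - 9 = -8] peel the -9: add 9 from each side ⇒ sub: -x = 1.
Step 3. [-x = 1] flip signs both sides, so neg: x = -1.

Answer: x ∈ {-1}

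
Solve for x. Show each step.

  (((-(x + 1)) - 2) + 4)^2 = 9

Step 1. [(((-(x + 1)) - 2) + 4)^2 = 9] 9 ≥ 0, LHS is (·)² — take ±√ ⇒ sqrt: ((-(x + 1)) - 2) + 4 = 3 or -3.
Step 2. [((-(x + 1)) - 2) + 4 = 3 or -3] 4 comes off first (subtract 4). So sub: (-(x + 1)) - 2 = -1 or -7.
Step 3. [(-(x + 1)) - 2 = -1 or -7] 2 comes off first (add 2). So sub: -(x + 1) = 1 or -5.
Step 4. [-(x + 1) = 1 or -5] leading − — multiply by −1 ⇒ neg: x + 1 = -1 or 5.
Step 5. [x + 1 = -1 or 5] the outer +1 inverts by subtracting 1. So sub: x = -2 or 4.

Answer: x ∈ {-2, 4}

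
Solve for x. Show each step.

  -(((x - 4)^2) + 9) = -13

Step 1. [-(((x - 4)^2) + 9) = -13] flip signs both sides. So neg: ((x - 4)^2) + 9 = 13.
Step 2. [((x - 4)^2) + 9 = 13] peel the +9: subtract 9 from each side. So sub: (x - 4)^2 = 4.
Step 3. [(x - 4)^2 = 4] 4 ≥ 0, LHS is (·)² — take ±√, so sqrt: x - 4 = 2 or -2.
Step 4. [x - 4 = 2 or -2] 4 comes off first (add 4). So sub: x = 6 or 2.

Answer: x ∈ {2, 6}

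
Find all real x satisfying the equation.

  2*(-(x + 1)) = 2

Step 1. [2*(-(x + 1)) = 2] leading coefficient 2: divide by 2. So div: -(x + 1) = 1.
Step 2. [-(x + 1) = 1] leading − — multiply by −1 ⇒ neg: x + 1 = -1.
Step 3. [x + 1 = -1] +1 is outermost — subtract 1 both sides, so sub: x = -2.

Answer: x ∈ {-2}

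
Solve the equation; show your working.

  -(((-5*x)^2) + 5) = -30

Step 1. [-(((-5*x)^2) + 5) = -30] LHS negated; negate both sides, so neg: ((-5*x)^2) + 5 = 30.
Step 2. [((-5*x)^2) + 5 = 30] peel the +5: subtract 5 from each side. So sub: (-5*x)^2 = 25.
Step 3. [(-5*x)^2 = 25] √ both sides: 25 ≥ 0 gives two branches. So sqrt: -5*x = 5 or -5.
Step 4. [-5*x = 5 or -5] -5·(inner) — divide through by -5, so div: x = -1 or 1.

Answer: x ∈ {-1, 1}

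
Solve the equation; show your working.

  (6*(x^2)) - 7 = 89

Step 1. [(6*(x^2)) - 7 = 89] 7 comes off first (add 7), so sub: 6*(x^2) = 96.
Step 2. [6*(x^2) = 96] 6 out front; divide by 6. So div: x^2 = 16.
Step 3. [x^2 = 16] √ both sides: 16 ≥ 0 gives two branches, so sqrt: x = 4 or -4.

Answer: x ∈ {-4, 4}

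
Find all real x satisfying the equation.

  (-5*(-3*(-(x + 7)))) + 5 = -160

Step 1. [(-5*(-3*(-(x + 7)))) + 5 = -160] -5 | LHS and -5 | -160: pull -5 out, so factor: (-3*(-(x + 7))) - 1 = 32.
Step 2. [(-3*(-(x + 7))) - 1 = 32] the outer -1 inverts by adding 1. So sub: -3*(-(x + 7)) = 33.
Step 3. [-3*(-(x + 7)) = 33] divide by the outer -3, so div: -(x + 7) = -11.
Step 4. [-(x + 7) = -11] leading − — multiply by −1, so neg: x + 7 = 11.
Step 5. [x + 7 = 11] the outer +7 inverts by subtracting 7. So sub: x = 4.

Answer: x ∈ {4}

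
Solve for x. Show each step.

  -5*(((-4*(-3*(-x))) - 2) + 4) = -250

Step 1. [-5*(((-4*(-3*(-x))) - 2) + 4) = -250] -5 out front; divide by -5. So div: ((-4*(-3*(-x))) - 2) + 4 = 50.
Step 2. [((-4*(-3*(-x))) - 2) + 4 = 50] subtract 4: x sits inside (… + 4). So sub: (-4*(-3*(-x))) - 2 = 46.
Step 3. [(-4*(-3*(-x))) - 2 = 46] 2 comes off first (add 2). So sub: -4*(-3*(-x)) = 48.
Step 4. [-4*(-3*(-x)) = 48] LHS = -4·(…); ÷-4 both sides, so div: -3*(-x) = -12.
Step 5. [-3*(-x) = -12] divide by the outer -3, so div: -x = 4.
Step 6. [-x = 4] leading − — multiply by −1. So neg: x = -4.

Answer: x ∈ {-4}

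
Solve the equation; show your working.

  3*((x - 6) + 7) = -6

Step 1. [3*((x - 6) + 7) = -6] 3·(inner) — divide through by 3, so div: (x - 6) + 7 = -2.
Step 2. [(x - 6) + 7 = -2] +7 is outermost — subtract 7 both sides ⇒ sub: x - 6 = -9.
Step 3. [x - 6 = -9] the outer -6 inverts by adding 6 ⇒ sub: x = -3.

Answer: x ∈ {-3}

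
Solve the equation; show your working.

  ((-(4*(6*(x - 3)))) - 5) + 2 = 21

Step 1. [((-(4*(6*(x - 3)))) - 5) + 2 = 21] +2 is outermost — subtract 2 both sides, so sub: (-(4*(6*(x - 3)))) - 5 = 19.
Step 2. [(-(4*(6*(x - 3)))) - 5 = 19] 5 comes off first (add 5), so sub: -(4*(6*(x - 3))) = 24.
Step 3. [-(4*(6*(x - 3))) = 24] LHS negated; negate both sides, so neg: 4*(6*(x - 3)) = -24.
Step 4. [4*(6*(x - 3)) = -24] 4·(inner) — divide through by 4 ⇒ div: 6*(x - 3) = -6.
Step 5. [6*(x - 3) = -6] LHS = 6·(…); ÷6 both sides. So div: x - 3 = -1.
Step 6. [x - 3 = -1] -3 is outermost — add 3 both sides, so sub: x = 2.

Answer: x ∈ {2}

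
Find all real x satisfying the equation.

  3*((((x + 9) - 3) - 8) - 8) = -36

Step 1. [3*((((x + 9) - 3) - 8) - 8) = -36] 3·(inner) — divide through by 3, so div: (((x + 9) - 3) - 8) - 8 = -12.
Step 2. [(((x + 9) - 3) - 8) - 8 = -12] the outer -8 inverts by adding 8, so sub: ((x + 9) - 3) - 8 = -4.
Step 3. [((x + 9) - 3) - 8 = -4] 8 comes off first (add 8). So sub: (x + 9) - 3 = 4.
Step 4. [(x + 9) - 3 = 4] 3 comes off first (add 3), so sub: x + 9 = 7.
Step 5. [x + 9 = 7] +9 is outermost — subtract 9 both sides ⇒ sub: x = -2.

Answer: x ∈ {-2}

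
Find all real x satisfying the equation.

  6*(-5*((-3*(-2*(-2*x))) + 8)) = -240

Step 1. [6*(-5*((-3*(-2*(-2*x))) + 8)) = -240] divide by the outer 6 ⇒ div: -5*((-3*(-2*(-2*x))) + 8) = -40.
Step 2. [-5*((-3*(-2*(-2*x))) + 8) = -40] -5·(inner) — divide through by -5 ⇒ div: (-3*(-2*(-2*x))) + 8 = 8.
Step 3. [(-3*(-2*(-2*x))) + 8 = 8] peel the +8: subtract 8 from each side, so sub: -3*(-2*(-2*x)) = 0.
Step 4. [-3*(-2*(-2*x)) = 0] -3·(inner) — divide through by -3. So div: -2*(-2*x) = 0.
Step 5. [-2*(-2*x) = 0] LHS = -2·(…); ÷-2 both sides ⇒ div: -2*x = 0.
Step 6. [-2*x = 0] -2 out front; divide by -2, so div: x = 0.

Answer: x ∈ {0}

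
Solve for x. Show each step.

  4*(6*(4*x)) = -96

Step 1. [4*(6*(4*x)) = -96] 4·(inner) — divide through by 4, so div: 6*(4*x) = -24.
Step 2. [6*(4*x) = -24] 6·(inner) — divide through by 6. So div: 4*x = -4.
Step 3. [4*x = -4] LHS = 4·(…); ÷4 both sides ⇒ div: x = -1.

Answer: x ∈ {-1}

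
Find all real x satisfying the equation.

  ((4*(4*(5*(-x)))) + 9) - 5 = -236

Step 1. [((4*(4*(5*(-x)))) + 9) - 5 = -236] add 5: x sits inside (… - 5). So sub: (4*(4*(5*(-x)))) + 9 = -231.
Step 2. [(4*(4*(5*(-x)))) + 9 = -231] subtract 9: x sits inside (… + 9). So sub: 4*(4*(5*(-x))) = -240.
Step 3. [4*(4*(5*(-x))) = -240] 4·(inner) — divide through by 4. So div: 4*(5*(-x)) = -60.
Step 4. [4*(5*(-x)) = -60] LHS = 4·(…); ÷4 both sides. So div: 5*(-x) = -15.
Step 5. [5*(-x) = -15] divide by the outer 5 ⇒ div: -x = -3.
Step 6. [-x = -3] leading − — multiply by −1 ⇒ neg: x = 3.

Answer: x ∈ {3}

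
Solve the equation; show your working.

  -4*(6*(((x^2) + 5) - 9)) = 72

Step 1. [-4*(6*(((x^2) + 5) - 9)) = 72] LHS = -4·(…); ÷-4 both sides ⇒ div: 6*(((x^2) + 5) - 9) = -18.
Step 2. [6*(((x^2) + 5) - 9) = -18] 6·(inner) — divide through by 6, so div: ((x^2) + 5) - 9 = -3.
Step 3. [((x^2) + 5) - 9 = -3] add 9: x sits inside (… - 9) ⇒ sub: (x^2) + 5 = 6.
Step 4. [(x^2) + 5 = 6] 5 comes off first (subtract 5). So sub: x^2 = 1.
Step 5. [x^2 = 1] √ both sides: 1 ≥ 0 gives two branches, so sqrt: x = 1 or -1.

Answer: x ∈ {-1, 1}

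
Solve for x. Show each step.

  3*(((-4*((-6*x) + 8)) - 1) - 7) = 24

Step 1. [3*(((-4*((-6*x) + 8)) - 1) - 7) = 24] leading coefficient 3: divide by 3 ⇒ div: ((-4*((-6*x) + 8)) - 1) - 7 = 8.
Step 2. [((-4*((-6*x) + 8)) - 1) - 7 = 8] peel the -7: add 7 from each side. So sub: (-4*((-6*x) + 8)) - 1 = 15.
Step 3. [(-4*((-6*x) + 8)) - 1 = 15] peel the -1: add 1 from each side ⇒ sub: -4*((-6*x) + 8) = 16.
Step 4. [-4*((-6*x) + 8) = 16] -4·(inner) — divide through by -4. So div: (-6*x) + 8 = -4.
Step 5. [(-6*x) + 8 = -4] subtract 8: x sits inside (… + 8). So sub: -6*x = -12.
Step 6. [-6*x = -12] leading coefficient -6: divide by -6 ⇒ div: x = 2.

Answer: x ∈ {2}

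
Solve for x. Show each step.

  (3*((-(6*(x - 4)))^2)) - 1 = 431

Step 1. [(3*((-(6*(x - 4)))^2)) - 1 = 431] add 1: x sits inside (… - 1). So sub: 3*((-(6*(x - 4)))^2) = 432.
Step 2. [3*((-(6*(x - 4)))^2) = 432] leading coefficient 3: divide by 3 ⇒ div: (-(6*(x - 4)))^2 = 144.
Step 3. [(-(6*(x - 4)))^2 = 144] 144 ≥ 0, LHS is (·)² — take ±√, so sqrt: -(6*(x - 4)) = 12 or -12.
Step 4. [-(6*(x - 4)) = 12 or -12] leading − — multiply by −1. So neg: 6*(x - 4) = -12 or 12.
Step 5. [6*(x - 4) = -12 or 12] 6·(inner) — divide through by 6, so div: x - 4 = -2 or 2.
Step 6. [x - 4 = -2 or 2] the outer -4 inverts by adding 4, so sub: x = 2 or 6.

Answer: x ∈ {2, 6}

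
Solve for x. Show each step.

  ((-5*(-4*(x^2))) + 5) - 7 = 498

Step 1. [((-5*(-4*(x^2))) + 5) - 7 = 498] the outer -7 inverts by adding 7. So sub: (-5*(-4*(x^2))) + 5 = 505.
Step 2. [(-5*(-4*(x^2))) + 5 = 505] -5 | LHS and -5 | 505: pull -5 out. So factor: (-4*(x^2)) - 1 = -101.
Step 3. [(-4*(x^2)) - 1 = -101] add 1: x sits inside (… - 1), so sub: -4*(x^2) = -100.
Step 4. [-4*(x^2) = -100] leading coefficient -4: divide by -4 ⇒ div: x^2 = 25.
Step 5. [x^2 = 25] √ both sides: 25 ≥ 0 gives two branches, so sqrt: x = 5 or -5.

Answer: x ∈ {-5, 5}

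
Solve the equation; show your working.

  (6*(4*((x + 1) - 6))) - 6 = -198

Step 1. [(6*(4*((x + 1) - 6))) - 6 = -198] 6 | LHS and 6 | -198: pull 6 out. So factor: (4*((x + 1) - 6)) - 1 = -33.
Step 2. [(4*((x + 1) - 6)) - 1 = -33] the outer -1 inverts by adding 1 ⇒ sub: 4*((x + 1) - 6) = -32.
Step 3. [4*((x + 1) - 6) = -32] LHS = 4·(…); ÷4 both sides ⇒ div: (x + 1) - 6 = -8.
Step 4. [(x + 1) - 6 = -8] the outer -6 inverts by adding 6 ⇒ sub: x + 1 = -2.
Step 5. [x + 1 = -2] +1 is outermost — subtract 1 both sides, so sub: x = -3.

Answer: x ∈ {-3}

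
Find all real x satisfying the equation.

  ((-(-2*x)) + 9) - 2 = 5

Step 1. [((-(-2*x)) + 9) - 2 = 5] add 2: x sits inside (… - 2). So sub: (-(-2*x)) + 9 = 7.
Step 2. [(-(-2*x)) + 9 = 7] 9 comes off first (subtract 9) ⇒ sub: -(-2*x) = -2.
Step 3. [-(-2*x) = -2] leading − — multiply by −1. So neg: -2*x = 2.
Step 4. [-2*x = 2] -2·(inner) — divide through by -2. So div: x = -1.

Answer: x ∈ {-1}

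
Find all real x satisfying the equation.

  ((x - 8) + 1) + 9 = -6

Step 1. [((x - 8) + 1) + 9 = -6] peel the +9: subtract 9 from each side, so sub: (x - 8) + 1 = -15.
Step 2. [(x - 8) + 1 = -15] +1 is outermost — subtract 1 both sides, so sub: x - 8 = -16.
Step 3. [x - 8 = -16] the outer -8 inverts by adding 8 ⇒ sub: x = -8.

Answer: x ∈ {-8}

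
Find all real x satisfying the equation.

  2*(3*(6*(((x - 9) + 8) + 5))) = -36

Step 1. [2*(3*(6*(((x - 9) + 8) + 5))) = -36] LHS = 2·(…); ÷2 both sides, so div: 3*(6*(((x - 9) + 8) + 5)) = -18.
Step 2. [3*(6*(((x - 9) + 8) + 5)) = -18] 3 out front; divide by 3 ⇒ div: 6*(((x - 9) + 8) + 5) = -6.
Step 3. [6*(((x - 9) + 8) + 5) = -6] 6·(inner) — divide through by 6. So div: ((x - 9) + 8) + 5 = -1.
Step 4. [((x - 9) + 8) + 5 = -1] subtract 5: x sits inside (… + 5). So sub: (x - 9) + 8 = -6.
Step 5. [(x - 9) + 8 = -6] +8 is outermost — subtract 8 both sides. So sub: x - 9 = -14.
Step 6. [x - 9 = -14] the outer -9 inverts by adding 9 ⇒ sub: x = -5.

Answer: x ∈ {-5}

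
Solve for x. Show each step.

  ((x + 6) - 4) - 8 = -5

Step 1. [((x + 6) - 4) - 8 = -5] 8 comes off first (add 8). So sub: (x + 6) - 4 = 3.
Step 2. [(x + 6) - 4 = 3] add 4: x sits inside (… - 4) ⇒ sub: x + 6 = 7.
Step 3. [x + 6 = 7] peel the +6: subtract 6 from each side ⇒ sub: x = 1.

Answer: x ∈ {1}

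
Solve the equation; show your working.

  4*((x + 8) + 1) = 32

Step 1. [4*((x + 8) + 1) = 32] 4·(inner) — divide through by 4 ⇒ div: (x + 8) + 1 = 8.
Step 2. [(x + 8) + 1 = 8] the outer +1 inverts by subtracting 1 ⇒ sub: x + 8 = 7.
Step 3. [x + 8 = 7] subtract 8: x sits inside (… + 8) ⇒ sub: x = -1.

Answer: x ∈ {-1}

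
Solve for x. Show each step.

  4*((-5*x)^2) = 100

Step 1. [4*((-5*x)^2) = 100] divide by the outer 4, so div: (-5*x)^2 = 25.
Step 2. [(-5*x)^2 = 25] √ both sides: 25 ≥ 0 gives two branches ⇒ sqrt: -5*x = 5 or -5.
Step 3. [-5*x = 5 or -5] -5·(inner) — divide through by -5. So div: x = -1 or 1.

Answer: x ∈ {-1, 1}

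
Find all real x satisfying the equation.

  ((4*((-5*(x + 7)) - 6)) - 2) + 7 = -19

Step 1. [((4*((-5*(x + 7)) - 6)) - 2) + 7 = -19] peel the +7: subtract 7 from each side ⇒ sub: (4*((-5*(x + 7)) - 6)) - 2 = -26.
Step 2. [(4*((-5*(x + 7)) - 6)) - 2 = -26] peel the -2: add 2 from each side. So sub: 4*((-5*(x + 7)) - 6) = -24.
Step 3. [4*((-5*(x + 7)) - 6) = -24] LHS = 4·(…); ÷4 both sides ⇒ div: (-5*(x + 7)) - 6 = -6.
Step 4. [(-5*(x + 7)) - 6 = -6] the outer -6 inverts by adding 6. So sub: -5*(x + 7) = 0.
Step 5. [-5*(x + 7) = 0] -5 out front; divide by -5, so div: x + 7 = 0.
Step 6. [x + 7 = 0] 7 comes off first (subtract 7). So sub: x = -7.

Answer: x ∈ {-7}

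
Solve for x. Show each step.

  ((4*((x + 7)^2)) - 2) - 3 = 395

Step 1. [((4*((x + 7)^2)) - 2) - 3 = 395] -3 is outermost — add 3 both sides, so sub: (4*((x + 7)^2)) - 2 = 398.
Step 2. [(4*((x + 7)^2)) - 2 = 398] peel the -2: add 2 from each side ⇒ sub: 4*((x + 7)^2) = 400.
Step 3. [4*((x + 7)^2) = 400] leading coefficient 4: divide by 4, so div: (x + 7)^2 = 100.
Step 4. [(x + 7)^2 = 100] LHS squared, RHS 100 ≥ 0: apply √ (±). So sqrt: x + 7 = 10 or -10.
Step 5. [x + 7 = 10 or -10] peel the +7: subtract 7 from each side ⇒ sub: x = 3 or -17.

Answer: x ∈ {-17, 3}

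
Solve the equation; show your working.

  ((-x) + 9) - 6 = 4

Step 1. [((-x) + 9) - 6 = 4] peel the -6: add 6 from each side. So sub: (-x) + 9 = 10.
Step 2. [(-x) + 9 = 10] +9 is outermost — subtract 9 both sides, so sub: -x = 1.
Step 3. [-x = 1] flip signs both sides. So neg: x = -1.

Answer: x ∈ {-1}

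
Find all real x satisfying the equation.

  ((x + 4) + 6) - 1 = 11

Step 1. [((x + 4) + 6) - 1 = 11] add 1: x sits inside (… - 1). So sub: (x + 4) + 6 = 12.
Step 2. [(x + 4) + 6 = 12] subtract 6: x sits inside (… + 6) ⇒ sub: x + 4 = 6.
Step 3. [x + 4 = 6] 4 comes off first (subtract 4). So sub: x = 2.

Answer: x ∈ {2}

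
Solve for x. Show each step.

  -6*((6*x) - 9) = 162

Step 1. [-6*((6*x) - 9) = 162] -6 out front; divide by -6 ⇒ div: (6*x) - 9 = -27.
Step 2. [(6*x) - 9 = -27] -9 is outermost — add 9 both sides. So sub: 6*x = -18.
Step 3. [6*x = -18] LHS = 6·(…); ÷6 both sides. So div: x = -3.

Answer: x ∈ {-3}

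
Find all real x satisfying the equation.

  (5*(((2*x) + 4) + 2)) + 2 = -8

Step 1. [(5*(((2*x) + 4) + 2)) + 2 = -8] subtract 2: x sits inside (… + 2) ⇒ sub: 5*(((2*x) + 4) + 2) = -10.
Step 2. [5*(((2*x) + 4) + 2) = -10] LHS = 5·(…); ÷5 both sides. So div: ((2*x) + 4) + 2 = -2.
Step 3. [((2*x) + 4) + 2 = -2] peel the +2: subtract 2 from each side. So sub: (2*x) + 4 = -4.
Step 4. [(2*x) + 4 = -4] +4 is outermost — subtract 4 both sides, so sub: 2*x = -8.
Step 5. [2*x = -8] LHS = 2·(…); ÷2 both sides, so div: x = -4.

Answer: x ∈ {-4}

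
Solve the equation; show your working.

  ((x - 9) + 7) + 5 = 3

Step 1. [((x - 9) + 7) + 5 = 3] +5 is outermost — subtract 5 both sides, so sub: (x - 9) + 7 = -2.
Step 2. [(x - 9) + 7 = -2] peel the +7: subtract 7 from each side. So sub: x - 9 = -9.
Step 3. [x - 9 = -9] the outer -9 inverts by adding 9. So sub: x = 0.

Answer: x ∈ {0}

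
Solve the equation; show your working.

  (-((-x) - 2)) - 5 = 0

Step 1. [(-((-x) - 2)) - 5 = 0] peel the -5: add 5 from each side ⇒ sub: -((-x) - 2) = 5.
Step 2. [-((-x) - 2) = 5] LHS negated; negate both sides. So neg: (-x) - 2 = -5.
Step 3. [(-x) - 2 = -5] add 2: x sits inside (… - 2) ⇒ sub: -x = -3.
Step 4. [-x = -3] leading − — multiply by −1. So neg: x = 3.

Answer: x ∈ {3}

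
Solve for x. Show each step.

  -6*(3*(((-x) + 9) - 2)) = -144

Step 1. [-6*(3*(((-x) + 9) - 2)) = -144] -6 out front; divide by -6. So div: 3*(((-x) + 9) - 2) = 24.
Step 2. [3*(((-x) + 9) - 2) = 24] LHS = 3·(…); ÷3 both sides, so div: ((-x) + 9) - 2 = 8.
Step 3. [((-x) + 9) - 2 = 8] peel the -2: add 2 from each side ⇒ sub: (-x) + 9 = 10.
Step 4. [(-x) + 9 = 10] +9 is outermost — subtract 9 both sides. So sub: -x = 1.
Step 5. [-x = 1] flip signs both sides ⇒ neg: x = -1.

Answer: x ∈ {-1}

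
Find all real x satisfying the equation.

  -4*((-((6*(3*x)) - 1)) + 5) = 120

Step 1. [-4*((-((6*(3*x)) - 1)) + 5) = 120] -4·(inner) — divide through by -4 ⇒ div: (-((6*(3*x)) - 1)) + 5 = -30.
Step 2. [(-((6*(3*x)) - 1)) + 5 = -30] 5 comes off first (subtract 5). So sub: -((6*(3*x)) - 1) = -35.
Step 3. [-((6*(3*x)) - 1) = -35] LHS negated; negate both sides, so neg: (6*(3*x)) - 1 = 35.
Step 4. [(6*(3*x)) - 1 = 35] add 1: x sits inside (… - 1). So sub: 6*(3*x) = 36.
Step 5. [6*(3*x) = 36] divide by the outer 6. So div: 3*x = 6.
Step 6. [3*x = 6] 3 out front; divide by 3 ⇒ div: x = 2.

Answer: x ∈ {2}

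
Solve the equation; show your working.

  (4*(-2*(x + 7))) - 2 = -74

Step 1. [(4*(-2*(x + 7))) - 2 = -74] peel the -2: add 2 from each side. So sub: 4*(-2*(x + 7)) = -72.
Step 2. [4*(-2*(x + 7)) = -72] leading coefficient 4: divide by 4, so div: -2*(x + 7) = -18.
Step 3. [-2*(x + 7) = -18] divide by the outer -2. So div: x + 7 = 9.
Step 4. [x + 7 = 9] +7 is outermost — subtract 7 both sides ⇒ sub: x = 2.

Answer: x ∈ {2}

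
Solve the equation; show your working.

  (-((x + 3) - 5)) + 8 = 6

Step 1. [(-((x + 3) - 5)) + 8 = 6] peel the +8: subtract 8 from each side, so sub: -((x + 3) - 5) = -2.
Step 2. [-((x + 3) - 5) = -2] flip signs both sides, so neg: (x + 3) - 5 = 2.
Step 3. [(x + 3) - 5 = 2] the outer -5 inverts by adding 5 ⇒ sub: x + 3 = 7.
Step 4. [x + 3 = 7] +3 is outermost — subtract 3 both sides, so sub: x = 4.

Answer: x ∈ {4}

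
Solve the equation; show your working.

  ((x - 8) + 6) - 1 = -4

Step 1. [((x - 8) + 6) - 1 = -4] 1 comes off first (add 1). So sub: (x - 8) + 6 = -3.
Step 2. [(x - 8) + 6 = -3] subtract 6: x sits inside (… + 6), so sub: x - 8 = -9.
Step 3. [x - 8 = -9] 8 comes off first (add 8). So sub: x = -1.

Answer: x ∈ {-1}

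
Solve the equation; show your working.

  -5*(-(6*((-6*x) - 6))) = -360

Step 1. [-5*(-(6*((-6*x) - 6))) = -360] -5·(inner) — divide through by -5 ⇒ div: -(6*((-6*x) - 6)) = 72.
Step 2. [-(6*((-6*x) - 6)) = 72] leading − — multiply by −1. So neg: 6*((-6*x) - 6) = -72.
Step 3. [6*((-6*x) - 6) = -72] 6·(inner) — divide through by 6, so div: (-6*x) - 6 = -12.
Step 4. [(-6*x) - 6 = -12] -6 | LHS and -6 | -12: pull -6 out. So factor: x + 1 = 2.
Step 5. [x + 1 = 2] subtract 1: x sits inside (… + 1) ⇒ sub: x = 1.

Answer: x ∈ {1}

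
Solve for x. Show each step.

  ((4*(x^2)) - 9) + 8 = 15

Step 1. [((4*(x^2)) - 9) + 8 = 15] subtract 8: x sits inside (… + 8), so sub: (4*(x^2)) - 9 = 7.
Step 2. [(4*(x^2)) - 9 = 7] the outer -9 inverts by adding 9 ⇒ sub: 4*(x^2) = 16.
Step 3. [4*(x^2) = 16] leading coefficient 4: divide by 4, so div: x^2 = 4.
Step 4. [x^2 = 4] √ both sides: 4 ≥ 0 gives two branches. So sqrt: x = 2 or -2.

Answer: x ∈ {-2, 2}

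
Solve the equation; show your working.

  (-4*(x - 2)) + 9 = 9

Step 1. [(-4*(x - 2)) + 9 = 9] peel the +9: subtract 9 from each side ⇒ sub: -4*(x - 2) = 0.
Step 2. [-4*(x - 2) = 0] LHS = -4·(…); ÷-4 both sides ⇒ div: x - 2 = 0.
Step 3. [x - 2 = 0] 2 comes off first (add 2), so sub: x = 2.

Answer: x ∈ {2}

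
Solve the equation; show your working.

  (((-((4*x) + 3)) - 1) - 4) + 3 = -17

Step 1. [(((-((4*x) + 3)) - 1) - 4) + 3 = -17] +3 is outermost — subtract 3 both sides, so sub: ((-((4*x) + 3)) - 1) - 4 = -20.
Step 2. [((-((4*x) + 3)) - 1) - 4 = -20] -4 is outermost — add 4 both sides, so sub: (-((4*x) + 3)) - 1 = -16.
Step 3. [(-((4*x) + 3)) - 1 = -16] -1 is outermost — add 1 both sides ⇒ sub: -((4*x) + 3) = -15.
Step 4. [-((4*x) + 3) = -15] flip signs both sides ⇒ neg: (4*x) + 3 = 15.
Step 5. [(4*x) + 3 = 15] +3 is outermost — subtract 3 both sides. So sub: 4*x = 12.
Step 6. [4*x = 12] 4 out front; divide by 4 ⇒ div: x = 3.

Answer: x ∈ {3}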